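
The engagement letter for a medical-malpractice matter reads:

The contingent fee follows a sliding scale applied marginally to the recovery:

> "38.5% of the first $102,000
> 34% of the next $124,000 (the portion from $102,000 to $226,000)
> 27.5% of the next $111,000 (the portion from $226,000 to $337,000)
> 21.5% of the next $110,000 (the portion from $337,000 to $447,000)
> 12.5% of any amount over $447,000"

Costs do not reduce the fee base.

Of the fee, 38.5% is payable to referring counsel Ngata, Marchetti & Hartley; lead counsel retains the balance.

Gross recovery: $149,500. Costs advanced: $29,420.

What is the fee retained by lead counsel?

Fee base is the gross recovery, $149,500; costs are reimbursed separately.
First $102,000 at 38.5% = $39,270.00
Remaining $47,500 at 34% = $16,150.00
Fee: $39,270.00 + $16,150.00 = $55,420.00
Referral share: 38.5% of $55,420.00 = $21,336.70; lead counsel retains $55,420.00 − $21,336.70 = $34,083.30.

$34,083.30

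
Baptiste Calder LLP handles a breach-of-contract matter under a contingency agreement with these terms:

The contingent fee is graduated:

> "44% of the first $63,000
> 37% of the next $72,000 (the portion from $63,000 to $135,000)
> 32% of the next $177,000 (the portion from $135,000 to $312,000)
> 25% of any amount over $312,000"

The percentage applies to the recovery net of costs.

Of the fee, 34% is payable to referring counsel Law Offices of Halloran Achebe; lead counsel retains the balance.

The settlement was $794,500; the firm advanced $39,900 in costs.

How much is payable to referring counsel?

$75,361.00

Fee base (net of costs): $794,500 − $39,900 = $754,600
First $63,000 at 44% = $27,720.00
Next $72,000 at 37% = $26,640.00
Next $177,000 at 32% = $56,640.00
Remaining $442,600 at 25% = $110,650.00
Fee: $27,720.00 + $26,640.00 + $56,640.00 + $110,650.00 = $221,650.00
Referral share: 34% of $221,650.00 = $75,361.00; lead counsel retains $221,650.00 − $75,361.00 = $146,289.00.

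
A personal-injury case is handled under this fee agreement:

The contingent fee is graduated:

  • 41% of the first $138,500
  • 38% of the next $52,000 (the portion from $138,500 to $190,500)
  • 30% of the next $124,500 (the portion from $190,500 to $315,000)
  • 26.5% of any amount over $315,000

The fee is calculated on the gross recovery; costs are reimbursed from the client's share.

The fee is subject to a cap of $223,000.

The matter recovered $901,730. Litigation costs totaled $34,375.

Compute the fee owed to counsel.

$223,000.00

Fee base is the gross recovery, $901,730; costs are reimbursed separately.
First $138,500 at 41% = $56,785.00
Next $52,000 at 38% = $19,760.00
Next $124,500 at 30% = $37,350.00
Remaining $586,730 at 26.5% = $155,483.45
Fee: $56,785.00 + $19,760.00 + $37,350.00 + $155,483.45 = $269,378.45
$269,378.45 exceeds the $223,000 cap, so the fee is capped at $223,000.00.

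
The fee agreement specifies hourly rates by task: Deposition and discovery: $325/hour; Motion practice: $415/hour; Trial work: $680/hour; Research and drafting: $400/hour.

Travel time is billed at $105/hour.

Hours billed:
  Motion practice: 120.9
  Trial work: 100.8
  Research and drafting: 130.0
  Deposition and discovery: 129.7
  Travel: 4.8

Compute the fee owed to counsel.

Deposition and discovery: 129.7 × $325 = $42,152.50
Motion practice: 120.9 × $415 = $50,173.50
Trial work: 100.8 × $680 = $68,544.00
Research and drafting: 130.0 × $400 = $52,000.00
Subtotal: $42,152.50 + $50,173.50 + $68,544.00 + $52,000.00 = $212,870.00
Travel: 4.8 × $105 = $504.00
Total: $212,870.00 + $504.00 = $213,374.00

$213,374.00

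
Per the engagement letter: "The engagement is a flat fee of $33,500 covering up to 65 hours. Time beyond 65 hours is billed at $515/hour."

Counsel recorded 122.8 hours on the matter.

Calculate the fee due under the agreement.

Flat fee: $33,500.00
Excess hours: 122.8 − 65 = 57.8
Overrun: 57.8 × $515 = $29,767.00
Total: $33,500.00 + $29,767.00 = $63,267.00

$63,267.00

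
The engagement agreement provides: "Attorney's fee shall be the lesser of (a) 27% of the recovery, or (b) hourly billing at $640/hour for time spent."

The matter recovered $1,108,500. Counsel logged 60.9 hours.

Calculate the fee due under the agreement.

(a) 27% of $1,108,500 = $299,295.00
(b) 60.9 × $640 = $38,976.00
The lesser is (b): $38,976.00.

$38,976.00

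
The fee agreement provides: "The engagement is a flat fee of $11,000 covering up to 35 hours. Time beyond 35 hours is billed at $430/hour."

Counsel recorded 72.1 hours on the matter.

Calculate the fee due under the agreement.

$26,953.00

Flat fee: $11,000.00
Excess hours: 72.1 − 35 = 37.1
Overrun: 37.1 × $430 = $15,953.00
Total: $11,000.00 + $15,953.00 = $26,953.00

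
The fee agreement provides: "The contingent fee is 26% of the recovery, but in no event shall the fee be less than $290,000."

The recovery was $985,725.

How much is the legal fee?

$290,000.00

26% of $985,725 = $256,288.50
That is below the $290,000 minimum, so the minimum applies.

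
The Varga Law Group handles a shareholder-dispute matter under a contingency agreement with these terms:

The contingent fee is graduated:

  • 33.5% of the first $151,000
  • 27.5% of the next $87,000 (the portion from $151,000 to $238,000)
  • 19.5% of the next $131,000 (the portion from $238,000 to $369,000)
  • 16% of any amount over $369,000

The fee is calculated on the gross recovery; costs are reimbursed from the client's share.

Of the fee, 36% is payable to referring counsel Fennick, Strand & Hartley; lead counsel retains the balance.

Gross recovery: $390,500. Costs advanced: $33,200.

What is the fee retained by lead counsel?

$66,236.80

Fee base is the gross recovery, $390,500; costs are reimbursed separately.
First $151,000 at 33.5% = $50,585.00
Next $87,000 at 27.5% = $23,925.00
Next $131,000 at 19.5% = $25,545.00
Remaining $21,500 at 16% = $3,440.00
Fee: $50,585.00 + $23,925.00 + $25,545.00 + $3,440.00 = $103,495.00
Referral share: 36% of $103,495.00 = $37,258.20; lead counsel retains $103,495.00 − $37,258.20 = $66,236.80.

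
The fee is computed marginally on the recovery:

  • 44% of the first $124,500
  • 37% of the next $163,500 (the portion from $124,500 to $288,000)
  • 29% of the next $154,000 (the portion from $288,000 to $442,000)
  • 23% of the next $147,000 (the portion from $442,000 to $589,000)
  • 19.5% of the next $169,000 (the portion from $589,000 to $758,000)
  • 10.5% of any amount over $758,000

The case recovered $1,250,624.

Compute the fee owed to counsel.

First $124,500 at 44% = $54,780.00
Next $163,500 at 37% = $60,495.00
Next $154,000 at 29% = $44,660.00
Next $147,000 at 23% = $33,810.00
Next $169,000 at 19.5% = $32,955.00
Remaining $492,624 at 10.5% = $51,725.52
Fee: $54,780.00 + $60,495.00 + $44,660.00 + $33,810.00 + $32,955.00 + $51,725.52 = $278,425.52

$278,425.52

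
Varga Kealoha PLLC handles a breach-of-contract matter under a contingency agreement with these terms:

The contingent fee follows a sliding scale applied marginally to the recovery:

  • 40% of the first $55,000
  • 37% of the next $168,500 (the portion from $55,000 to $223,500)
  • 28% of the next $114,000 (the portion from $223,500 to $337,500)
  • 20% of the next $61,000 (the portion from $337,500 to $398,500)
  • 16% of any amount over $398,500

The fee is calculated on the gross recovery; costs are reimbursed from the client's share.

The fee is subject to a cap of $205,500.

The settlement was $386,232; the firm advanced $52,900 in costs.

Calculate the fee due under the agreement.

$126,011.40

Fee base is the gross recovery, $386,232; costs are reimbursed separately.
First $55,000 at 40% = $22,000.00
Next $168,500 at 37% = $62,345.00
Next $114,000 at 28% = $31,920.00
Remaining $48,732 at 20% = $9,746.40
Fee: $22,000.00 + $62,345.00 + $31,920.00 + $9,746.40 = $126,011.40
$126,011.40 is under the $205,500 cap.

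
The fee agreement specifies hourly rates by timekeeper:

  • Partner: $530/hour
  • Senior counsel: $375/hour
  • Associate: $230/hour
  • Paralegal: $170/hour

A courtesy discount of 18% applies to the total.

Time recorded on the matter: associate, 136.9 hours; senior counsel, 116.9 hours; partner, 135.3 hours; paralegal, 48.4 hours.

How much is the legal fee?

$127,314.43

Partner: 135.3 × $530 = $71,709.00
Senior counsel: 116.9 × $375 = $43,837.50
Associate: 136.9 × $230 = $31,487.00
Paralegal: 48.4 × $170 = $8,228.00
Subtotal: $155,261.50
Less 18% discount: −$27,947.07
Total: $155,261.50 − $27,947.07 = $127,314.43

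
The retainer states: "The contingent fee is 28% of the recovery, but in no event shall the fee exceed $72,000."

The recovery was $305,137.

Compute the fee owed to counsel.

$72,000.00

28% of $305,137 = $85,438.36
That exceeds the $72,000 cap, so the fee is capped at $72,000.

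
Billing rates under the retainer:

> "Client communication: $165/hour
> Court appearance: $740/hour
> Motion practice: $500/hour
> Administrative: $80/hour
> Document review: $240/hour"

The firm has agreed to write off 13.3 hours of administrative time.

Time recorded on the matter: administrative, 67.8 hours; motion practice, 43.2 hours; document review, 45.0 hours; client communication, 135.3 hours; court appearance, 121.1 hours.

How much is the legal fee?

Client communication: 135.3 × $165 = $22,324.50
Court appearance: 121.1 × $740 = $89,614.00
Motion practice: 43.2 × $500 = $21,600.00
Administrative: 67.8 × $80 = $5,424.00
Document review: 45.0 × $240 = $10,800.00
Subtotal: $149,762.50
Write-off: 13.3 × $80 = $1,064.00
Total: $149,762.50 − $1,064.00 = $148,698.50

$148,698.50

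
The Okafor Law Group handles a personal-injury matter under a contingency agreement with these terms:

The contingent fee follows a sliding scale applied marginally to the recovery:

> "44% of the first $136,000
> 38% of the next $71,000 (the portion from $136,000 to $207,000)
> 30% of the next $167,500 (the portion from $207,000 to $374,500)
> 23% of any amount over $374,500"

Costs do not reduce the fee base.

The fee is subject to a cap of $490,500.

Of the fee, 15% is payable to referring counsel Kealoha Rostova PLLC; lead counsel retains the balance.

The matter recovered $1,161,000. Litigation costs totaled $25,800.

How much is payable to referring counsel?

Fee base is the gross recovery, $1,161,000; costs are reimbursed separately.
First $136,000 at 44% = $59,840.00
Next $71,000 at 38% = $26,980.00
Next $167,500 at 30% = $50,250.00
Remaining $786,500 at 23% = $180,895.00
Fee: $59,840.00 + $26,980.00 + $50,250.00 + $180,895.00 = $317,965.00
$317,965.00 is under the $490,500 cap.
Referral share: 15% of $317,965.00 = $47,694.75; lead counsel retains $317,965.00 − $47,694.75 = $270,270.25.

$47,694.75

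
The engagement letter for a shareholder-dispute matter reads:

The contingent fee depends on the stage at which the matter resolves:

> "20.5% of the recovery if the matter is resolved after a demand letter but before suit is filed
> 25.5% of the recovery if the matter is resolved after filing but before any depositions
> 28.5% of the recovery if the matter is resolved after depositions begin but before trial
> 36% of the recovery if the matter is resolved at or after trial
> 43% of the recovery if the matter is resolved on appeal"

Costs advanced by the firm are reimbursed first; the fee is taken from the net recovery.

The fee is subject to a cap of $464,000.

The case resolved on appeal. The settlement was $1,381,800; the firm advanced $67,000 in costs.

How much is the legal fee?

Fee base (net of costs): $1,381,800 − $67,000 = $1,314,800
The matter resolved on appeal, so the 43% rate applies.
$1,314,800 × 43% = $565,364.00
$565,364.00 exceeds the $464,000 cap, so the fee is capped at $464,000.00.

$464,000.00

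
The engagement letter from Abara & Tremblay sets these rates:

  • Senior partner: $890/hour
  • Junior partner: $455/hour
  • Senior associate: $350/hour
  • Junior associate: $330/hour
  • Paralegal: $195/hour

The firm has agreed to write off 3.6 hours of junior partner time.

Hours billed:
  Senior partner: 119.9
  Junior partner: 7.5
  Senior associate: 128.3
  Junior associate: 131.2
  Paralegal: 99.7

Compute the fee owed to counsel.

$216,128.00

Senior partner: 119.9 × $890 = $106,711.00
Junior partner: 7.5 × $455 = $3,412.50
Senior associate: 128.3 × $350 = $44,905.00
Junior associate: 131.2 × $330 = $43,296.00
Paralegal: 99.7 × $195 = $19,441.50
Subtotal: $217,766.00
Write-off: 3.6 × $455 = $1,638.00
Total: $217,766.00 − $1,638.00 = $216,128.00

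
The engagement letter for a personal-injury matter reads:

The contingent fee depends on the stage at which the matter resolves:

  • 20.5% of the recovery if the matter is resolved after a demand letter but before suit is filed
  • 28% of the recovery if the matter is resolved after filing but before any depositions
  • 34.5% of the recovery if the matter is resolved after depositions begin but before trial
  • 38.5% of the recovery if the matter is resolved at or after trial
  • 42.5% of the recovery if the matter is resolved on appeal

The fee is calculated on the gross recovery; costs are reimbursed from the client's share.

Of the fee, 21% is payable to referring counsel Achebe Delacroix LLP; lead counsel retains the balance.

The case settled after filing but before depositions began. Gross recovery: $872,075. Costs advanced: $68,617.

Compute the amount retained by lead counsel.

$192,902.99

Fee base is the gross recovery, $872,075; costs are reimbursed separately.
The matter settled after filing but before depositions began, so the 28% rate applies.
$872,075 × 28% = $244,181.00
Referral share: 21% of $244,181.00 = $51,278.01; lead counsel retains $244,181.00 − $51,278.01 = $192,902.99.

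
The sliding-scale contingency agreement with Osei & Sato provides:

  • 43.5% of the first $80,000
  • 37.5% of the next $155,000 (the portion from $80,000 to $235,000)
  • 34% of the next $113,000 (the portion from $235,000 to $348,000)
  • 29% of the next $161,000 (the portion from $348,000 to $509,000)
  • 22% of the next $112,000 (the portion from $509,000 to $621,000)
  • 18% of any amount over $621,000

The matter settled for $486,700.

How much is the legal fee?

$171,568.00

First $80,000 at 43.5% = $34,800.00
Next $155,000 at 37.5% = $58,125.00
Next $113,000 at 34% = $38,420.00
Remaining $138,700 at 29% = $40,223.00
Fee: $34,800.00 + $58,125.00 + $38,420.00 + $40,223.00 = $171,568.00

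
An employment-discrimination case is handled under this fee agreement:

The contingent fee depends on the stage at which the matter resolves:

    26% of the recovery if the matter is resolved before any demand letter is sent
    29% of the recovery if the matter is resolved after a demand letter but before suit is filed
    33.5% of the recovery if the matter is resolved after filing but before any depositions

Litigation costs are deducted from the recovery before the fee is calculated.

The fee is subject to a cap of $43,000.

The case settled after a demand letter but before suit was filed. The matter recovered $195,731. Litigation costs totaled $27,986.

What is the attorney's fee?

$43,000.00

Fee base (net of costs): $195,731 − $27,986 = $167,745
The matter settled after a demand letter but before suit was filed, so the 29% rate applies.
$167,745 × 29% = $48,646.05
$48,646.05 exceeds the $43,000 cap, so the fee is capped at $43,000.00.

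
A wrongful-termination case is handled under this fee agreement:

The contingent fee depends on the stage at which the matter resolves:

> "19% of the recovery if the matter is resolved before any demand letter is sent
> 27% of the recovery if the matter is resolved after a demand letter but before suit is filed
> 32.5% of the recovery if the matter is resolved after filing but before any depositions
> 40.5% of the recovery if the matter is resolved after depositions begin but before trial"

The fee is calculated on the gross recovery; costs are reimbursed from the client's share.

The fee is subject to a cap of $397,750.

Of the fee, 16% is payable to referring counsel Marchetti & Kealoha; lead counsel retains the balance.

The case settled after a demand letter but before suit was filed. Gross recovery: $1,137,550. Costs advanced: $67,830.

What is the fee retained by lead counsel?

Fee base is the gross recovery, $1,137,550; costs are reimbursed separately.
The matter settled after a demand letter but before suit was filed, so the 27% rate applies.
$1,137,550 × 27% = $307,138.50
$307,138.50 is under the $397,750 cap.
Referral share: 16% of $307,138.50 = $49,142.16; lead counsel retains $307,138.50 − $49,142.16 = $257,996.34.

$257,996.34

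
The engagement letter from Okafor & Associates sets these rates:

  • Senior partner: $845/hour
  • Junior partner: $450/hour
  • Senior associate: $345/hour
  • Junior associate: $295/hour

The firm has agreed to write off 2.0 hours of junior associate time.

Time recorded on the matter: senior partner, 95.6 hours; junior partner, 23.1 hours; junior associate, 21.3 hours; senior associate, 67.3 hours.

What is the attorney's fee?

$120,089.00

Senior partner: 95.6 × $845 = $80,782.00
Junior partner: 23.1 × $450 = $10,395.00
Senior associate: 67.3 × $345 = $23,218.50
Junior associate: 21.3 × $295 = $6,283.50
Subtotal: $120,679.00
Write-off: 2.0 × $295 = $590.00
Total: $120,679.00 − $590.00 = $120,089.00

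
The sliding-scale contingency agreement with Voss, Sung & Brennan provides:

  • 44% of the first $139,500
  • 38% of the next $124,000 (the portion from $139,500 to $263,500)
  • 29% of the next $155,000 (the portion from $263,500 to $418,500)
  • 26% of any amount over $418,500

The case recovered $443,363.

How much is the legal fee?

First $139,500 at 44% = $61,380.00
Next $124,000 at 38% = $47,120.00
Next $155,000 at 29% = $44,950.00
Remaining $24,863 at 26% = $6,464.38
Fee: $61,380.00 + $47,120.00 + $44,950.00 + $6,464.38 = $159,914.38

$159,914.38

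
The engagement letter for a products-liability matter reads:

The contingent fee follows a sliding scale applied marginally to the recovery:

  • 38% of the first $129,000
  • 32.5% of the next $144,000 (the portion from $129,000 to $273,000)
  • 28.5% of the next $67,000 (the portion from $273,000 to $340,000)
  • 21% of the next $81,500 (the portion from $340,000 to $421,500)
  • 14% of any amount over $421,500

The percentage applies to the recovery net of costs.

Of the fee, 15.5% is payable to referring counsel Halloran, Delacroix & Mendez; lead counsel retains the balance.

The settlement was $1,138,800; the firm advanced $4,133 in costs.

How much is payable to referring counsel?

Fee base (net of costs): $1,138,800 − $4,133 = $1,134,667
First $129,000 at 38% = $49,020.00
Next $144,000 at 32.5% = $46,800.00
Next $67,000 at 28.5% = $19,095.00
Next $81,500 at 21% = $17,115.00
Remaining $713,167 at 14% = $99,843.38
Fee: $49,020.00 + $46,800.00 + $19,095.00 + $17,115.00 + $99,843.38 = $231,873.38
Referral share: 15.5% of $231,873.38 = $35,940.37; lead counsel retains $231,873.38 − $35,940.37 = $195,933.01.

$35,940.37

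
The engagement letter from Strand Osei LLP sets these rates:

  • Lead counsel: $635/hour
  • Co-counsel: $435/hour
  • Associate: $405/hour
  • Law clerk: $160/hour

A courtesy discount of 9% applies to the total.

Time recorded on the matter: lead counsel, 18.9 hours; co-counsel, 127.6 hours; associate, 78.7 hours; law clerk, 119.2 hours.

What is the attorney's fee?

$107,792.23

Lead counsel: 18.9 × $635 = $12,001.50
Co-counsel: 127.6 × $435 = $55,506.00
Associate: 78.7 × $405 = $31,873.50
Law clerk: 119.2 × $160 = $19,072.00
Subtotal: $118,453.00
Less 9% discount: −$10,660.77
Total: $118,453.00 − $10,660.77 = $107,792.23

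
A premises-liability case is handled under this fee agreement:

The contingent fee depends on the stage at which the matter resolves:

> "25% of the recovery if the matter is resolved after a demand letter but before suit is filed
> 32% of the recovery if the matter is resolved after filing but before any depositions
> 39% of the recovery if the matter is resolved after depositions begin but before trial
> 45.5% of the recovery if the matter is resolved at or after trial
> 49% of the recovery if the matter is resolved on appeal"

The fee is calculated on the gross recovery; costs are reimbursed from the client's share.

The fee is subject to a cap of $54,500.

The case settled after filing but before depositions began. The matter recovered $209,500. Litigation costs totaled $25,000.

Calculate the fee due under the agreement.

$54,500.00

Fee base is the gross recovery, $209,500; costs are reimbursed separately.
The matter settled after filing but before depositions began, so the 32% rate applies.
$209,500 × 32% = $67,040.00
$67,040.00 exceeds the $54,500 cap, so the fee is capped at $54,500.00.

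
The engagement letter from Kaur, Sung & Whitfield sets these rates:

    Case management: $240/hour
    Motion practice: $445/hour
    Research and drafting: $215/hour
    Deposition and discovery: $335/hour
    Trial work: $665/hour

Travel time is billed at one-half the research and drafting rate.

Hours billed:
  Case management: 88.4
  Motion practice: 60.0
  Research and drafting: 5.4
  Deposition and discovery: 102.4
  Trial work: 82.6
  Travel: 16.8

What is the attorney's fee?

$140,116.00

Case management: 88.4 × $240 = $21,216.00
Motion practice: 60.0 × $445 = $26,700.00
Research and drafting: 5.4 × $215 = $1,161.00
Deposition and discovery: 102.4 × $335 = $34,304.00
Trial work: 82.6 × $665 = $54,929.00
Subtotal: $21,216.00 + $26,700.00 + $1,161.00 + $34,304.00 + $54,929.00 = $138,310.00
Travel: 16.8 × ($215 ÷ 2) = 16.8 × $107.50 = $1,806.00
Total: $138,310.00 + $1,806.00 = $140,116.00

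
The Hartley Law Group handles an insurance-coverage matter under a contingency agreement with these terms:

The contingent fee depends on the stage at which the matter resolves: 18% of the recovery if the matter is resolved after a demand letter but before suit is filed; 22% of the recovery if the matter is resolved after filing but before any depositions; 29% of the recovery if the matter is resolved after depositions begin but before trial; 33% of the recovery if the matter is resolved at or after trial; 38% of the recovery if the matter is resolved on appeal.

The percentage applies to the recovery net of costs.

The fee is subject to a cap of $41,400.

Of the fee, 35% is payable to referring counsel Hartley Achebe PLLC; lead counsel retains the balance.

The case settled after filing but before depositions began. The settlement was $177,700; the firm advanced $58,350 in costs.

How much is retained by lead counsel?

Fee base (net of costs): $177,700 − $58,350 = $119,350
The matter settled after filing but before depositions began, so the 22% rate applies.
$119,350 × 22% = $26,257.00
$26,257.00 is under the $41,400 cap.
Referral share: 35% of $26,257.00 = $9,189.95; lead counsel retains $26,257.00 − $9,189.95 = $17,067.05.

$17,067.05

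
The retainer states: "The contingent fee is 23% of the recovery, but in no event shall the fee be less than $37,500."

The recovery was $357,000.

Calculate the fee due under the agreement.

23% of $357,000 = $82,110.00
That exceeds the $37,500 minimum.

$82,110.00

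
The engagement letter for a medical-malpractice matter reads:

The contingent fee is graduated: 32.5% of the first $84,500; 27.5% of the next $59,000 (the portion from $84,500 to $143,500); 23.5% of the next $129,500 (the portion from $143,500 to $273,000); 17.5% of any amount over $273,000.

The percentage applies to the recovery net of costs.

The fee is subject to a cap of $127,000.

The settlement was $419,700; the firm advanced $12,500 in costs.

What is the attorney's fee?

$97,605.00

Fee base (net of costs): $419,700 − $12,500 = $407,200
First $84,500 at 32.5% = $27,462.50
Next $59,000 at 27.5% = $16,225.00
Next $129,500 at 23.5% = $30,432.50
Remaining $134,200 at 17.5% = $23,485.00
Fee: $27,462.50 + $16,225.00 + $30,432.50 + $23,485.00 = $97,605.00
$97,605.00 is under the $127,000 cap.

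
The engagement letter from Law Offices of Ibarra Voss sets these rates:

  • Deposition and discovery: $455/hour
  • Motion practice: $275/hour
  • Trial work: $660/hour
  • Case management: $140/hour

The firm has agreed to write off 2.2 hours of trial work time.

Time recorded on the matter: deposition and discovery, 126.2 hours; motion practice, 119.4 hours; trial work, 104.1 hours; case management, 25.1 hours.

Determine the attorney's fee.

$161,024.00

Deposition and discovery: 126.2 × $455 = $57,421.00
Motion practice: 119.4 × $275 = $32,835.00
Trial work: 104.1 × $660 = $68,706.00
Case management: 25.1 × $140 = $3,514.00
Subtotal: $162,476.00
Write-off: 2.2 × $660 = $1,452.00
Total: $162,476.00 − $1,452.00 = $161,024.00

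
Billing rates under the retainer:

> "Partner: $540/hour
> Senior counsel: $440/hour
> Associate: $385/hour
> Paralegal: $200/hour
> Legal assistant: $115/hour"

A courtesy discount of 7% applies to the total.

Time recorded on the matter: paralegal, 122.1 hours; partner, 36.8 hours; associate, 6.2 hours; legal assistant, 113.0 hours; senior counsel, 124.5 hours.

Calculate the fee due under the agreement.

Partner: 36.8 × $540 = $19,872.00
Senior counsel: 124.5 × $440 = $54,780.00
Associate: 6.2 × $385 = $2,387.00
Paralegal: 122.1 × $200 = $24,420.00
Legal assistant: 113.0 × $115 = $12,995.00
Subtotal: $114,454.00
Less 7% discount: −$8,011.78
Total: $114,454.00 − $8,011.78 = $106,442.22

$106,442.22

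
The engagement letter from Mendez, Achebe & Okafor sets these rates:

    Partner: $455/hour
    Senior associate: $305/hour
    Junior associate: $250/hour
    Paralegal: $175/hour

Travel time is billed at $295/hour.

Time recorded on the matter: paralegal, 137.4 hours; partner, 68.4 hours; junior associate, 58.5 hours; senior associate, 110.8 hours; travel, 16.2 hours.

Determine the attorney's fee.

$108,365.00

Partner: 68.4 × $455 = $31,122.00
Senior associate: 110.8 × $305 = $33,794.00
Junior associate: 58.5 × $250 = $14,625.00
Paralegal: 137.4 × $175 = $24,045.00
Subtotal: $31,122.00 + $33,794.00 + $14,625.00 + $24,045.00 = $103,586.00
Travel: 16.2 × $295 = $4,779.00
Total: $103,586.00 + $4,779.00 = $108,365.00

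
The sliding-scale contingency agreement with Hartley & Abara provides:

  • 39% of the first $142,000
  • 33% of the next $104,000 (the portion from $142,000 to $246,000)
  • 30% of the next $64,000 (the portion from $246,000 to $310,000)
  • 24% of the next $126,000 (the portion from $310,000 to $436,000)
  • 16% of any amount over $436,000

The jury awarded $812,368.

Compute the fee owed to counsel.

$199,358.88

First $142,000 at 39% = $55,380.00
Next $104,000 at 33% = $34,320.00
Next $64,000 at 30% = $19,200.00
Next $126,000 at 24% = $30,240.00
Remaining $376,368 at 16% = $60,218.88
Fee: $55,380.00 + $34,320.00 + $19,200.00 + $30,240.00 + $60,218.88 = $199,358.88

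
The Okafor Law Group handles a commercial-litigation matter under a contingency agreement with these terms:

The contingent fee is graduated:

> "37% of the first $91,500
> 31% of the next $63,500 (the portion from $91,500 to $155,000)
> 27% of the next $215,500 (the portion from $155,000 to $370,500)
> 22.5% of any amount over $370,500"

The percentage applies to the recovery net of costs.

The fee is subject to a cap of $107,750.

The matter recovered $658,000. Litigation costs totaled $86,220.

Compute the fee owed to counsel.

Fee base (net of costs): $658,000 − $86,220 = $571,780
First $91,500 at 37% = $33,855.00
Next $63,500 at 31% = $19,685.00
Next $215,500 at 27% = $58,185.00
Remaining $201,280 at 22.5% = $45,288.00
Fee: $33,855.00 + $19,685.00 + $58,185.00 + $45,288.00 = $157,013.00
$157,013.00 exceeds the $107,750 cap, so the fee is capped at $107,750.00.

$107,750.00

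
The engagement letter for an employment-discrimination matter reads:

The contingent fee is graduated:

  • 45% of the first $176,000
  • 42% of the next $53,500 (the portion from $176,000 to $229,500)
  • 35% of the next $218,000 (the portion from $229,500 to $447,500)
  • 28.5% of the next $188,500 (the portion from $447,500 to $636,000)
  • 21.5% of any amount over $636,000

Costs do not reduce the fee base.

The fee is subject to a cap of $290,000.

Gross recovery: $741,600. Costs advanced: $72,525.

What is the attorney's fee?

$254,396.50

Fee base is the gross recovery, $741,600; costs are reimbursed separately.
First $176,000 at 45% = $79,200.00
Next $53,500 at 42% = $22,470.00
Next $218,000 at 35% = $76,300.00
Next $188,500 at 28.5% = $53,722.50
Remaining $105,600 at 21.5% = $22,704.00
Fee: $79,200.00 + $22,470.00 + $76,300.00 + $53,722.50 + $22,704.00 = $254,396.50
$254,396.50 is under the $290,000 cap.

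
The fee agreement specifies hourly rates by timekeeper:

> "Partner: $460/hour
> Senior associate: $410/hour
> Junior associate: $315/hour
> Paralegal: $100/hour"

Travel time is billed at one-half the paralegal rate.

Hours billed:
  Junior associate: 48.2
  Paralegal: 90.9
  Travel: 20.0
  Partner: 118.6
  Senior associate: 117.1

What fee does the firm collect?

$127,840.00

Partner: 118.6 × $460 = $54,556.00
Senior associate: 117.1 × $410 = $48,011.00
Junior associate: 48.2 × $315 = $15,183.00
Paralegal: 90.9 × $100 = $9,090.00
Subtotal: $54,556.00 + $48,011.00 + $15,183.00 + $9,090.00 = $126,840.00
Travel: 20.0 × ($100 ÷ 2) = 20.0 × $50.00 = $1,000.00
Total: $126,840.00 + $1,000.00 = $127,840.00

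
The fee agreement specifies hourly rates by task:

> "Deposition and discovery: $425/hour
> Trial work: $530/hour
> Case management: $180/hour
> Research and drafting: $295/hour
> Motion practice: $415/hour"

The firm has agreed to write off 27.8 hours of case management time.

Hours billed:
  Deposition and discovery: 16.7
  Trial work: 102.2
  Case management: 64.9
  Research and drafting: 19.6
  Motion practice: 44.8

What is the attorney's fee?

$92,315.50

Deposition and discovery: 16.7 × $425 = $7,097.50
Trial work: 102.2 × $530 = $54,166.00
Case management: 64.9 × $180 = $11,682.00
Research and drafting: 19.6 × $295 = $5,782.00
Motion practice: 44.8 × $415 = $18,592.00
Subtotal: $97,319.50
Write-off: 27.8 × $180 = $5,004.00
Total: $97,319.50 − $5,004.00 = $92,315.50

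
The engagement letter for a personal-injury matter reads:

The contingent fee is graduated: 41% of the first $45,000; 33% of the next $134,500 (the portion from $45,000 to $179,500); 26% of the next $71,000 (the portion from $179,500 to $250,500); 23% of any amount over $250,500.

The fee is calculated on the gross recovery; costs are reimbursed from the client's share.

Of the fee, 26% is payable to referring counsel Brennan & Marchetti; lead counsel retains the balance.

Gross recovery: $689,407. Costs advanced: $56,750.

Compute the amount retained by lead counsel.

Fee base is the gross recovery, $689,407; costs are reimbursed separately.
First $45,000 at 41% = $18,450.00
Next $134,500 at 33% = $44,385.00
Next $71,000 at 26% = $18,460.00
Remaining $438,907 at 23% = $100,948.61
Fee: $18,450.00 + $44,385.00 + $18,460.00 + $100,948.61 = $182,243.61
Referral share: 26% of $182,243.61 = $47,383.34; lead counsel retains $182,243.61 − $47,383.34 = $134,860.27.

$134,860.27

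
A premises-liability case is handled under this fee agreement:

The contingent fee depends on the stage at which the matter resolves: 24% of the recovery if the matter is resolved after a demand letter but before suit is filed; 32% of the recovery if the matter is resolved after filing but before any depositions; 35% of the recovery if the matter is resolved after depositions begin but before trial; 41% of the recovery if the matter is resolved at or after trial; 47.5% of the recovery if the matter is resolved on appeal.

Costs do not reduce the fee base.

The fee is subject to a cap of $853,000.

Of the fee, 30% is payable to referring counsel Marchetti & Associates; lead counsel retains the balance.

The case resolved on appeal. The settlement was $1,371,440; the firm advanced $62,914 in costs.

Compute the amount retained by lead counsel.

$456,003.80

Fee base is the gross recovery, $1,371,440; costs are reimbursed separately.
The matter resolved on appeal, so the 47.5% rate applies.
$1,371,440 × 47.5% = $651,434.00
$651,434.00 is under the $853,000 cap.
Referral share: 30% of $651,434.00 = $195,430.20; lead counsel retains $651,434.00 − $195,430.20 = $456,003.80.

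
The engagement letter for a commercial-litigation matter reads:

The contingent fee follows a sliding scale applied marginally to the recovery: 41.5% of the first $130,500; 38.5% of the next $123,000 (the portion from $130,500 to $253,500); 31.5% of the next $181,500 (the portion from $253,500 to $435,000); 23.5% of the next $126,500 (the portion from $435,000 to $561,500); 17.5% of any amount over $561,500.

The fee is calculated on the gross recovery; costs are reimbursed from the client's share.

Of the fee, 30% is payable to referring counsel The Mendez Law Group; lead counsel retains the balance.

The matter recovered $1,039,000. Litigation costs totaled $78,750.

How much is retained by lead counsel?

Fee base is the gross recovery, $1,039,000; costs are reimbursed separately.
First $130,500 at 41.5% = $54,157.50
Next $123,000 at 38.5% = $47,355.00
Next $181,500 at 31.5% = $57,172.50
Next $126,500 at 23.5% = $29,727.50
Remaining $477,500 at 17.5% = $83,562.50
Fee: $54,157.50 + $47,355.00 + $57,172.50 + $29,727.50 + $83,562.50 = $271,975.00
Referral share: 30% of $271,975.00 = $81,592.50; lead counsel retains $271,975.00 − $81,592.50 = $190,382.50.

$190,382.50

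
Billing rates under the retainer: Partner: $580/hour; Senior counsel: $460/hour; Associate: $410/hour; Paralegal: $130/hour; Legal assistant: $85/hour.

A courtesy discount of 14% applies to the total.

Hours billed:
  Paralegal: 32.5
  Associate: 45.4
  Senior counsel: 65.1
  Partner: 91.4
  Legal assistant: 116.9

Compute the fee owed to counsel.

$99,530.81

Partner: 91.4 × $580 = $53,012.00
Senior counsel: 65.1 × $460 = $29,946.00
Associate: 45.4 × $410 = $18,614.00
Paralegal: 32.5 × $130 = $4,225.00
Legal assistant: 116.9 × $85 = $9,936.50
Subtotal: $115,733.50
Less 14% discount: −$16,202.69
Total: $115,733.50 − $16,202.69 = $99,530.81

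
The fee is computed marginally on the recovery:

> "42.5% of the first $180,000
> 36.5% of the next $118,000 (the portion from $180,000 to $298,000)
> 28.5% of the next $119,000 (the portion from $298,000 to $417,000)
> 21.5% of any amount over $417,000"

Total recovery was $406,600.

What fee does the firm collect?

$150,521.00

First $180,000 at 42.5% = $76,500.00
Next $118,000 at 36.5% = $43,070.00
Remaining $108,600 at 28.5% = $30,951.00
Fee: $76,500.00 + $43,070.00 + $30,951.00 = $150,521.00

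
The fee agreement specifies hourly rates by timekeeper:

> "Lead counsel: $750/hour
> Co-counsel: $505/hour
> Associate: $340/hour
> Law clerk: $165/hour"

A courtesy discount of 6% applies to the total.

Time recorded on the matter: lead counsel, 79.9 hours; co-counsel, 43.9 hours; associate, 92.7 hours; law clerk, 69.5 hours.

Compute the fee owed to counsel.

$117,575.20

Lead counsel: 79.9 × $750 = $59,925.00
Co-counsel: 43.9 × $505 = $22,169.50
Associate: 92.7 × $340 = $31,518.00
Law clerk: 69.5 × $165 = $11,467.50
Subtotal: $125,080.00
Less 6% discount: −$7,504.80
Total: $125,080.00 − $7,504.80 = $117,575.20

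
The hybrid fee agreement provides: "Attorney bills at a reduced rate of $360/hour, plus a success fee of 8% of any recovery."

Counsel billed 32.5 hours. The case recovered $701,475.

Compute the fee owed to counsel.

$67,818.00

Hourly: 32.5 × $360 = $11,700.00
Success fee: 8% of $701,475 = $56,118.00
Total: $11,700.00 + $56,118.00 = $67,818.00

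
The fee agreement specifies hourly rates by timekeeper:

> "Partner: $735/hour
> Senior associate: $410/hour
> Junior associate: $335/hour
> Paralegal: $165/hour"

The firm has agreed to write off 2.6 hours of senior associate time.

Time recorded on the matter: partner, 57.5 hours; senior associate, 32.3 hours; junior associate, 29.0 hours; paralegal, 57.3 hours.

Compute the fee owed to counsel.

$73,609.00

Partner: 57.5 × $735 = $42,262.50
Senior associate: 32.3 × $410 = $13,243.00
Junior associate: 29.0 × $335 = $9,715.00
Paralegal: 57.3 × $165 = $9,454.50
Subtotal: $74,675.00
Write-off: 2.6 × $410 = $1,066.00
Total: $74,675.00 − $1,066.00 = $73,609.00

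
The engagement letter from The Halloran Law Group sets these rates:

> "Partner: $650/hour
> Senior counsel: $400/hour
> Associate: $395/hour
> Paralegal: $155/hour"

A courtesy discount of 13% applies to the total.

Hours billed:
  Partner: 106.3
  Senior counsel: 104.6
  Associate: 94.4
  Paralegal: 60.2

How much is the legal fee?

Partner: 106.3 × $650 = $69,095.00
Senior counsel: 104.6 × $400 = $41,840.00
Associate: 94.4 × $395 = $37,288.00
Paralegal: 60.2 × $155 = $9,331.00
Subtotal: $157,554.00
Less 13% discount: −$20,482.02
Total: $157,554.00 − $20,482.02 = $137,071.98

$137,071.98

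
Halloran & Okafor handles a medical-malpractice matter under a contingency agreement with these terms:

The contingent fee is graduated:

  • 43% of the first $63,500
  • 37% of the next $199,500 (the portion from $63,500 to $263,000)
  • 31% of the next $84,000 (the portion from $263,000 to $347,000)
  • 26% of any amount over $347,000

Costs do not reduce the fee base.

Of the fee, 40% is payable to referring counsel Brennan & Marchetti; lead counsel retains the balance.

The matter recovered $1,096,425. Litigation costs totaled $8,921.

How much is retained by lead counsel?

$193,206.30

Fee base is the gross recovery, $1,096,425; costs are reimbursed separately.
First $63,500 at 43% = $27,305.00
Next $199,500 at 37% = $73,815.00
Next $84,000 at 31% = $26,040.00
Remaining $749,425 at 26% = $194,850.50
Fee: $27,305.00 + $73,815.00 + $26,040.00 + $194,850.50 = $322,010.50
Referral share: 40% of $322,010.50 = $128,804.20; lead counsel retains $322,010.50 − $128,804.20 = $193,206.30.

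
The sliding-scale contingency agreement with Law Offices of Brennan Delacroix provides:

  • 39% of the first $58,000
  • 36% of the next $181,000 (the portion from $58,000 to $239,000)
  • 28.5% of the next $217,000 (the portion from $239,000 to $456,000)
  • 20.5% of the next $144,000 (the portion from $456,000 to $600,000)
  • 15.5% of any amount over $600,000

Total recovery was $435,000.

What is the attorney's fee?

$143,640.00

First $58,000 at 39% = $22,620.00
Next $181,000 at 36% = $65,160.00
Remaining $196,000 at 28.5% = $55,860.00
Fee: $22,620.00 + $65,160.00 + $55,860.00 = $143,640.00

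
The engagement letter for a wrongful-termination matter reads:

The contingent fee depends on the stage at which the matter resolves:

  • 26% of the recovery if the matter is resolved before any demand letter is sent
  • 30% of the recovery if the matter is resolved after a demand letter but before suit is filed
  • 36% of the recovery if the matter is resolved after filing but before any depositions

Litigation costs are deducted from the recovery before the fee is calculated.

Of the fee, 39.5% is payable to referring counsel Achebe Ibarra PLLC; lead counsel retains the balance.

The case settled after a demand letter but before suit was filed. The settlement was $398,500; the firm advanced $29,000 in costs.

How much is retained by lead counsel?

Fee base (net of costs): $398,500 − $29,000 = $369,500
The matter settled after a demand letter but before suit was filed, so the 30% rate applies.
$369,500 × 30% = $110,850.00
Referral share: 39.5% of $110,850.00 = $43,785.75; lead counsel retains $110,850.00 − $43,785.75 = $67,064.25.

$67,064.25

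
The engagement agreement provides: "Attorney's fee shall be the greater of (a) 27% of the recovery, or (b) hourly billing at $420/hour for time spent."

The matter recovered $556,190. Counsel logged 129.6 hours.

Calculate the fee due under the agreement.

$150,171.30

(a) 27% of $556,190 = $150,171.30
(b) 129.6 × $420 = $54,432.00
The greater is (a): $150,171.30.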